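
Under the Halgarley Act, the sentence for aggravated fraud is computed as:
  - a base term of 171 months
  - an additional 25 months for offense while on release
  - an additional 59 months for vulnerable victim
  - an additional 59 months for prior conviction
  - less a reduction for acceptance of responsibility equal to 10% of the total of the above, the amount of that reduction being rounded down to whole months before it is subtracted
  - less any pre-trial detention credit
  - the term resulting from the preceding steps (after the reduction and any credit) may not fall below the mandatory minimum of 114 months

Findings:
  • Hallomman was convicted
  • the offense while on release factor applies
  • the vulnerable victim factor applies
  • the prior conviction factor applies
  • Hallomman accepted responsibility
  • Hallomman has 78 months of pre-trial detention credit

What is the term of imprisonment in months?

Offense while on release enhancement: +25 months
Vulnerable victim enhancement: +59 months
Prior conviction enhancement: +59 months
Adjusted term: 171 months + 25 months + 59 months + 59 months = 314 months
Acceptance of responsibility reduction: 10% of 314 months = 31 months (rounded down)
After reduction: 314 − 31 = 283 months
Less pre-trial detention credit: 283 months − 78 months = 205 months
Minimum 114 months: 205 months meets the minimum, no increase.

205 months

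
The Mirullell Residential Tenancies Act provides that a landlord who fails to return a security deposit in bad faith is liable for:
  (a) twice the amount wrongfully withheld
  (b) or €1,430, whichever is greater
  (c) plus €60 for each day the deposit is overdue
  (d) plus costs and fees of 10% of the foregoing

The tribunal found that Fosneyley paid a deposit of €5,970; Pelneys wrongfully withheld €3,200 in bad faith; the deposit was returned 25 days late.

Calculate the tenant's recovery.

Doubled: 2 × €3,200 = €6,400
Minimum €1,430: €6,400 meets the minimum, no increase.
Late-return penalty: 25 × €60 = €1,500
Damages plus late penalty: €6,400 + €1,500 = €7,900
Costs and fees: 10% of €7,900 = €790
Total recovery: €7,900 + €790 = €8,690

€8,690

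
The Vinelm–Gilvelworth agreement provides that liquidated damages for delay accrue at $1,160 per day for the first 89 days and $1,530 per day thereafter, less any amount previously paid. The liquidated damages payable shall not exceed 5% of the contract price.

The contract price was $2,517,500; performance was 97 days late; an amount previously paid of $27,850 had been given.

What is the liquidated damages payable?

$87,630

First 89 days: 89 × $1,160 = $103,240
Remaining days: (97 − 89) × $1,530 = $12,240
Accrued per-day damages: $103,240 + $12,240 = $115,480
Less amount previously paid: $115,480 − $27,850 = $87,630
Cap: 5% of $2,517,500 = $125,875
Cap at $125,875: $87,630 is within the cap, no reduction.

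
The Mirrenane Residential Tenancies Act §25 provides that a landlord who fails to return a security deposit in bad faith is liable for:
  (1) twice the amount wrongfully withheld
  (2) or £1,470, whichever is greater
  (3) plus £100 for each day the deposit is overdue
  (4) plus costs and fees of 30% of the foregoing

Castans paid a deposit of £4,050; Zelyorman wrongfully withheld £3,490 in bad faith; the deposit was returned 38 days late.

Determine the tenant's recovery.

Doubled: 2 × £3,490 = £6,980
Minimum £1,470: £6,980 meets the minimum, no increase.
Late-return penalty: 38 × £100 = £3,800
Damages plus late penalty: £6,980 + £3,800 = £10,780
Costs and fees: 30% of £10,780 = £3,234
Total recovery: £10,780 + £3,234 = £14,014

£14,014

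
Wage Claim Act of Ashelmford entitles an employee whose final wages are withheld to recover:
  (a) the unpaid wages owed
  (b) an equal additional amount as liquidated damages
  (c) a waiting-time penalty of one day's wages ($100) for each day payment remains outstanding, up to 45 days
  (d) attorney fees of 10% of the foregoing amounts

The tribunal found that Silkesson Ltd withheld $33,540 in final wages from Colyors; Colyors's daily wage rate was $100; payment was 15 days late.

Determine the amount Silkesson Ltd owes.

Total award: $75,438

Liquidated damages (equal amount): $33,540
Penalty days: min(15, 45) = 15
Waiting-time penalty: 15 × $100 = $1,500
Subtotal: $33,540 + $33,540 + $1,500 = $68,580
Attorney fees: 10% of $68,580 = $6,858
Total award: $68,580 + $6,858 = $75,438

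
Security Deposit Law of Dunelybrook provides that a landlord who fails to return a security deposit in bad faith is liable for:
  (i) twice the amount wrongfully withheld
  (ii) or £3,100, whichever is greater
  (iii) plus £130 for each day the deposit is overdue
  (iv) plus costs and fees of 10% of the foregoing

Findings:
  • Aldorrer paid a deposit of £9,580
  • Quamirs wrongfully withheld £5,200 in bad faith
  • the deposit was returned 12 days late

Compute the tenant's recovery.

Doubled: 2 × £5,200 = £10,400
Minimum £3,100: £10,400 meets the minimum, no increase.
Late-return penalty: 12 × £130 = £1,560
Damages plus late penalty: £10,400 + £1,560 = £11,960
Costs and fees: 10% of £11,960 = £1,196
Total recovery: £11,960 + £1,196 = £13,156

£13,156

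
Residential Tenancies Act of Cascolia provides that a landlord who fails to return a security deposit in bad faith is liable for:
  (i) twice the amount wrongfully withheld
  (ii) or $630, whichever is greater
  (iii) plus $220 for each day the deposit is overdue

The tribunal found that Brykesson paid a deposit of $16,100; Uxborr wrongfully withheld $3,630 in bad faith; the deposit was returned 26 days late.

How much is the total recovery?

Doubled: 2 × $3,630 = $7,260
Minimum $630: $7,260 meets the minimum, no increase.
Late-return penalty: 26 × $220 = $5,720
Damages plus late penalty: $7,260 + $5,720 = $12,980

Recovery: $12,980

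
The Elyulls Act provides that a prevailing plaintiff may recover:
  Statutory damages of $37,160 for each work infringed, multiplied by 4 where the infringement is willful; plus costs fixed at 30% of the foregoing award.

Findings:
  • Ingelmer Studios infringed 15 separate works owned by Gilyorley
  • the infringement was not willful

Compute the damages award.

Statutory damages: 15 × $37,160 = $557,400
Infringement not willful: no ×4 enhancement.
Costs: 30% of $557,400 = $167,220
Award plus costs: $557,400 + $167,220 = $724,620

$724,620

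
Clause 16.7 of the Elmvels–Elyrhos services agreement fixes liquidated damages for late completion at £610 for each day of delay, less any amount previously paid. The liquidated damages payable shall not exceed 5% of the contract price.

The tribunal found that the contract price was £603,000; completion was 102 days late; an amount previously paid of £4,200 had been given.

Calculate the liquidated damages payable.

Per-day damages: 102 × £610 = £62,220
Less amount previously paid: £62,220 − £4,200 = £58,020
Cap: 5% of £603,000 = £30,150
Cap at £30,150: £58,020 exceeds the cap → £30,150

£30,150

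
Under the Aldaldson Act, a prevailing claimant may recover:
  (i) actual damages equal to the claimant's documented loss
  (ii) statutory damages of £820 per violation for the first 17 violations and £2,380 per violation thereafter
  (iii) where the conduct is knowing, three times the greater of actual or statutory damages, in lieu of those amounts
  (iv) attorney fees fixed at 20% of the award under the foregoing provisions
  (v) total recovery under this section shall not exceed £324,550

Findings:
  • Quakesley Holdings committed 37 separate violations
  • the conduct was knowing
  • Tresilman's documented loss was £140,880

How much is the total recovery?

£324,550

First 17 violations: 17 × £820 = £13,940
Remaining violations: (37 − 17) × £2,380 = £47,600
Statutory damages: £13,940 + £47,600 = £61,540
Greater of actual damages (£140,880) or statutory damages (£61,540): £140,880
Trebled: 3 × £140,880 = £422,640
Attorney fees: 20% of £422,640 = £84,528
Total before cap: £422,640 + £84,528 = £507,168
Cap at £324,550: £507,168 exceeds the cap → £324,550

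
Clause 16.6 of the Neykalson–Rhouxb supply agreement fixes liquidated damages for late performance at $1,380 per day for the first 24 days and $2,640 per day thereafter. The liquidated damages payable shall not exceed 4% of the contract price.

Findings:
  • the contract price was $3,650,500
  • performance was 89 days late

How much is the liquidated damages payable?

$146,020

First 24 days: 24 × $1,380 = $33,120
Remaining days: (89 − 24) × $2,640 = $171,600
Accrued per-day damages: $33,120 + $171,600 = $204,720
Cap: 4% of $3,650,500 = $146,020
Cap at $146,020: $204,720 exceeds the cap → $146,020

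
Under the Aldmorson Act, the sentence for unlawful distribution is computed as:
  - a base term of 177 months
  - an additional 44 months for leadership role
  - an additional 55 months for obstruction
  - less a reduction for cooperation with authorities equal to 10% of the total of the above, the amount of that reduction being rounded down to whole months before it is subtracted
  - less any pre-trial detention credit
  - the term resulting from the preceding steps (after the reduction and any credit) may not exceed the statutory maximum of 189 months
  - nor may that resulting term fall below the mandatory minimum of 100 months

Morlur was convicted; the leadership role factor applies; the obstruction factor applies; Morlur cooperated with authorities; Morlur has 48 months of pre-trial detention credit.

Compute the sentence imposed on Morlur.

189 months

Leadership role enhancement: +44 months
Obstruction enhancement: +55 months
Adjusted term: 177 months + 44 months + 55 months = 276 months
Cooperation with authorities reduction: 10% of 276 months = 27 months (rounded down)
After reduction: 276 − 27 = 249 months
Less pre-trial detention credit: 249 months − 48 months = 201 months
Cap at 189 months: 201 months exceeds the cap → 189 months
Minimum 100 months: 189 months meets the minimum, no increase.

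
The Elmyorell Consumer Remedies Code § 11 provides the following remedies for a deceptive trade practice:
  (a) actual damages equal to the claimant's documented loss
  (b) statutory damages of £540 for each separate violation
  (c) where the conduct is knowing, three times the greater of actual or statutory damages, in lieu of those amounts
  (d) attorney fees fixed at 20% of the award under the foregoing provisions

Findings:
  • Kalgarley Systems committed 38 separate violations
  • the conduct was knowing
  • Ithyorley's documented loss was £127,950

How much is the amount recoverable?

Statutory damages: 38 × £540 = £20,520
Greater of actual damages (£127,950) or statutory damages (£20,520): £127,950
Trebled: 3 × £127,950 = £383,850
Attorney fees: 20% of £383,850 = £76,770
Total recovery: £383,850 + £76,770 = £460,620

£460,620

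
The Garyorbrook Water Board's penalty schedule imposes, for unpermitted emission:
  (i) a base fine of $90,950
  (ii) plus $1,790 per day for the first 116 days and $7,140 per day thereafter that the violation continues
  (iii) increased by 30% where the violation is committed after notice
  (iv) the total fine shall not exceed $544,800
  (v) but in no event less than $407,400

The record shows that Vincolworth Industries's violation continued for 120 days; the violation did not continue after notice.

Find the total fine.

$407,400

First 116 days: 116 × $1,790 = $207,640
Remaining days: (120 − 116) × $7,140 = $28,560
Per-day component: $207,640 + $28,560 = $236,200
Base plus per-day: $90,950 + $236,200 = $327,150
The violation did not continue after notice: no 30% increase.
Cap at $544,800: $327,150 is within the cap, no reduction.
Minimum $407,400: $327,150 is below the minimum → $407,400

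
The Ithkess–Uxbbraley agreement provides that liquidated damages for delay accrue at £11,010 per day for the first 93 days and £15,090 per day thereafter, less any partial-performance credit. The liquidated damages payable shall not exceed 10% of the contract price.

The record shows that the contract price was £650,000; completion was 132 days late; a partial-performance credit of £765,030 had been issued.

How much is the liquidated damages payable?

£65,000

First 93 days: 93 × £11,010 = £1,023,930
Remaining days: (132 − 93) × £15,090 = £588,510
Accrued per-day damages: £1,023,930 + £588,510 = £1,612,440
Less partial-performance credit: £1,612,440 − £765,030 = £847,410
Cap: 10% of £650,000 = £65,000
Cap at £65,000: £847,410 exceeds the cap → £65,000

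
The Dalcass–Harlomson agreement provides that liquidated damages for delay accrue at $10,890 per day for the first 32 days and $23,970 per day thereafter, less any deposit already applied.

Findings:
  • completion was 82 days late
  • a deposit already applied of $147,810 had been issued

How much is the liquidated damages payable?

$1,399,170

First 32 days: 32 × $10,890 = $348,480
Remaining days: (82 − 32) × $23,970 = $1,198,500
Accrued per-day damages: $348,480 + $1,198,500 = $1,546,980
Less deposit already applied: $1,546,980 − $147,810 = $1,399,170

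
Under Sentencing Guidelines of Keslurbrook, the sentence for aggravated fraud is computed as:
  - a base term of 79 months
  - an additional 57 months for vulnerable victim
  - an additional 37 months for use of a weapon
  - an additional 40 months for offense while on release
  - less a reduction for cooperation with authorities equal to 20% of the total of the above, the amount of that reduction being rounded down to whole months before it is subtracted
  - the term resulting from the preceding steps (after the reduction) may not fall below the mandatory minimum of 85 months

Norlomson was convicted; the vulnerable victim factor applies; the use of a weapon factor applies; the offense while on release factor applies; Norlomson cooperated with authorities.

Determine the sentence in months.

Vulnerable victim enhancement: +57 months
Use of a weapon enhancement: +37 months
Offense while on release enhancement: +40 months
Adjusted term: 79 months + 57 months + 37 months + 40 months = 213 months
Cooperation with authorities reduction: 20% of 213 months = 42 months (rounded down)
After reduction: 213 − 42 = 171 months
Minimum 85 months: 171 months meets the minimum, no increase.

171 months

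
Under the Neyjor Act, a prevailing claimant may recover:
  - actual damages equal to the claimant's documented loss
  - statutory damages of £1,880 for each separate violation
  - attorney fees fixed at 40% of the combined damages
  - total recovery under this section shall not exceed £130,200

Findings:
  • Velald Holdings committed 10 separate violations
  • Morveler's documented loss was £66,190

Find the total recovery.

Statutory damages: 10 × £1,880 = £18,800
Combined damages: £66,190 + £18,800 = £84,990
Attorney fees: 40% of £84,990 = £33,996
Total before cap: £84,990 + £33,996 = £118,986
Cap at £130,200: £118,986 is within the cap, no reduction.

£118,986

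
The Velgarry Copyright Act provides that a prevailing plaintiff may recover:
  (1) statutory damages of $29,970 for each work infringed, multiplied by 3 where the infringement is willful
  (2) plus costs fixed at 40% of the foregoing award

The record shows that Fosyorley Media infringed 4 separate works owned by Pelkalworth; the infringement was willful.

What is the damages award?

$503,496

Statutory damages: 4 × $29,970 = $119,880
Trebled: 3 × $119,880 = $359,640
Costs: 40% of $359,640 = $143,856
Award plus costs: $359,640 + $143,856 = $503,496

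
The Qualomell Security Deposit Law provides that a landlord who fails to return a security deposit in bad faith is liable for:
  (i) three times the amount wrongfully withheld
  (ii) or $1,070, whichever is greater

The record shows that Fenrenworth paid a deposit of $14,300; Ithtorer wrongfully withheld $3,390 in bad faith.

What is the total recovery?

Trebled: 3 × $3,390 = $10,170
Minimum $1,070: $10,170 meets the minimum, no increase.

$10,170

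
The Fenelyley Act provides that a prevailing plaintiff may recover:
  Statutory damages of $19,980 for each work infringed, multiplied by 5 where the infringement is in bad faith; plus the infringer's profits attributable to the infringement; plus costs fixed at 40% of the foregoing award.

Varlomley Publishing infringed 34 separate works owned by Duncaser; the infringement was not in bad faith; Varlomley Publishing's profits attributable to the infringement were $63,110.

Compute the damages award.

Statutory damages: 34 × $19,980 = $679,320
Infringement not in bad faith: no ×5 enhancement.
Combined award: $679,320 + $63,110 = $742,430
Costs: 40% of $742,430 = $296,972
Award plus costs: $742,430 + $296,972 = $1,039,402

Award: $1,039,402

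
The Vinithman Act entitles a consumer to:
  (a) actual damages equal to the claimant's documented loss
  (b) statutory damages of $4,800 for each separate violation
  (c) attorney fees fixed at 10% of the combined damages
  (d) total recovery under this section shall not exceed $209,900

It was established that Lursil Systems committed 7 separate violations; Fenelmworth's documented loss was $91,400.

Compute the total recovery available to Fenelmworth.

$137,500

Statutory damages: 7 × $4,800 = $33,600
Combined damages: $91,400 + $33,600 = $125,000
Attorney fees: 10% of $125,000 = $12,500
Total before cap: $125,000 + $12,500 = $137,500
Cap at $209,900: $137,500 is within the cap, no reduction.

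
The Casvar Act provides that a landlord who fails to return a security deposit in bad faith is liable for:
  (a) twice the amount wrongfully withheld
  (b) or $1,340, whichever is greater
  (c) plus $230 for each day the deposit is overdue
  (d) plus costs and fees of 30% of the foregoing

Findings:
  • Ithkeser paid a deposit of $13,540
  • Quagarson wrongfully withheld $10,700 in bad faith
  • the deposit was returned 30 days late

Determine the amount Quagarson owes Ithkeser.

Doubled: 2 × $10,700 = $21,400
Minimum $1,340: $21,400 meets the minimum, no increase.
Late-return penalty: 30 × $230 = $6,900
Damages plus late penalty: $21,400 + $6,900 = $28,300
Costs and fees: 30% of $28,300 = $8,490
Total recovery: $28,300 + $8,490 = $36,790

$36,790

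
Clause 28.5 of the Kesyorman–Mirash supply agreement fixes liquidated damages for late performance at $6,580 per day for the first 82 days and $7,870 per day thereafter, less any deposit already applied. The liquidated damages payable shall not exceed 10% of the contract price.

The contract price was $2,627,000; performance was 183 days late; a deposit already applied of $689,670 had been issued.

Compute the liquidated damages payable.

First 82 days: 82 × $6,580 = $539,560
Remaining days: (183 − 82) × $7,870 = $794,870
Accrued per-day damages: $539,560 + $794,870 = $1,334,430
Less deposit already applied: $1,334,430 − $689,670 = $644,760
Cap: 10% of $2,627,000 = $262,700
Cap at $262,700: $644,760 exceeds the cap → $262,700

$262,700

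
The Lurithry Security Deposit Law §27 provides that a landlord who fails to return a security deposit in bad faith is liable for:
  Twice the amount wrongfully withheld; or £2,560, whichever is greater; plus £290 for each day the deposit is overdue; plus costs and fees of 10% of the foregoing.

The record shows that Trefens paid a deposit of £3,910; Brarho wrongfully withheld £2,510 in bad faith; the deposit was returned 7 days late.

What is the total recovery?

Doubled: 2 × £2,510 = £5,020
Minimum £2,560: £5,020 meets the minimum, no increase.
Late-return penalty: 7 × £290 = £2,030
Damages plus late penalty: £5,020 + £2,030 = £7,050
Costs and fees: 10% of £7,050 = £705
Total recovery: £7,050 + £705 = £7,755

Recovery: £7,755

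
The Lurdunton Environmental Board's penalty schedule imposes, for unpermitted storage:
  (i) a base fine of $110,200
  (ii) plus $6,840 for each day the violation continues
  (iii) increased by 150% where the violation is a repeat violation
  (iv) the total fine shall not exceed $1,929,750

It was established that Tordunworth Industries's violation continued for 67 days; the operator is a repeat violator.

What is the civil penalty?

Civil penalty: $1,421,200

Per-day component: 67 × $6,840 = $458,280
Base plus per-day: $110,200 + $458,280 = $568,480
Enhancement: 150% of $568,480 = $852,720
Enhanced fine: $568,480 + $852,720 = $1,421,200
Cap at $1,929,750: $1,421,200 is within the cap, no reduction.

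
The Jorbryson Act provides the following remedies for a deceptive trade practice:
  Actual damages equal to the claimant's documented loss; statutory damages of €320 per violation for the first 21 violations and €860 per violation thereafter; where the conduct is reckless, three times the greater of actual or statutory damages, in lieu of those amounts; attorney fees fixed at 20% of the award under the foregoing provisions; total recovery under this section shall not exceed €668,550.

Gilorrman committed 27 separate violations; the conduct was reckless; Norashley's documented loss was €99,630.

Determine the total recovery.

First 21 violations: 21 × €320 = €6,720
Remaining violations: (27 − 21) × €860 = €5,160
Statutory damages: €6,720 + €5,160 = €11,880
Greater of actual damages (€99,630) or statutory damages (€11,880): €99,630
Trebled: 3 × €99,630 = €298,890
Attorney fees: 20% of €298,890 = €59,778
Total before cap: €298,890 + €59,778 = €358,668
Cap at €668,550: €358,668 is within the cap, no reduction.

€358,668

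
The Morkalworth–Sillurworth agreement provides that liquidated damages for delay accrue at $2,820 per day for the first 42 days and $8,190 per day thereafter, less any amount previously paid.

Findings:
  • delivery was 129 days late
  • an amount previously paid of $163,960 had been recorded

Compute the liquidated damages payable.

$667,010

First 42 days: 42 × $2,820 = $118,440
Remaining days: (129 − 42) × $8,190 = $712,530
Accrued per-day damages: $118,440 + $712,530 = $830,970
Less amount previously paid: $830,970 − $163,960 = $667,010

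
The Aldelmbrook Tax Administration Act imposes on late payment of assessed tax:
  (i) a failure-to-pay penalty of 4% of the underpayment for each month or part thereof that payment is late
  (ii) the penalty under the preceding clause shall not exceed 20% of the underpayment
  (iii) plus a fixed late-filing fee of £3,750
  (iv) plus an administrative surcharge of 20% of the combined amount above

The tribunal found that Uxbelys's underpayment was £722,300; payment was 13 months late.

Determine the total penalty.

Accrued rate: 4% × 13 = 52%, capped at 20% → 20%
Failure-to-pay penalty: 20% of £722,300 = £144,460
Penalty before surcharge: £144,460 + £3,750 = £148,210
Administrative surcharge: 20% of £148,210 = £29,642
Total penalty: £148,210 + £29,642 = £177,852

£177,852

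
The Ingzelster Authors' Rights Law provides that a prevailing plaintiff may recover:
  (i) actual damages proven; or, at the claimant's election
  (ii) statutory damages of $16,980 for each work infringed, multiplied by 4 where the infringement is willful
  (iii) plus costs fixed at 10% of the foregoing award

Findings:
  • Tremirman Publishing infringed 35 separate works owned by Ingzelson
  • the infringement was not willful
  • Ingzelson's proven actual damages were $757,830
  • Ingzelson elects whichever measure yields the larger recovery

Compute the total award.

Statutory damages: 35 × $16,980 = $594,300
Infringement not willful: no ×4 enhancement.
Greater of actual damages ($757,830) or statutory damages ($594,300): $757,830
Costs: 10% of $757,830 = $75,783
Award plus costs: $757,830 + $75,783 = $833,613

$833,613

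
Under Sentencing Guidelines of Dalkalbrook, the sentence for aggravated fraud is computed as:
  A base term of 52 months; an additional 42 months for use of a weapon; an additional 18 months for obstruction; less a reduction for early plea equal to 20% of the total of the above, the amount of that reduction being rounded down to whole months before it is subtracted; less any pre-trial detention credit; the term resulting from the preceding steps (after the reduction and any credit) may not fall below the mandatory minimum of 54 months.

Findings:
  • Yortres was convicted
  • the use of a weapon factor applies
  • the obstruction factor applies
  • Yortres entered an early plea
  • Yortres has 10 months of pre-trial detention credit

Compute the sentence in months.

Use of a weapon enhancement: +42 months
Obstruction enhancement: +18 months
Adjusted term: 52 months + 42 months + 18 months = 112 months
Early plea reduction: 20% of 112 months = 22 months (rounded down)
After reduction: 112 − 22 = 90 months
Less pre-trial detention credit: 90 months − 10 months = 80 months
Minimum 54 months: 80 months meets the minimum, no increase.

80 months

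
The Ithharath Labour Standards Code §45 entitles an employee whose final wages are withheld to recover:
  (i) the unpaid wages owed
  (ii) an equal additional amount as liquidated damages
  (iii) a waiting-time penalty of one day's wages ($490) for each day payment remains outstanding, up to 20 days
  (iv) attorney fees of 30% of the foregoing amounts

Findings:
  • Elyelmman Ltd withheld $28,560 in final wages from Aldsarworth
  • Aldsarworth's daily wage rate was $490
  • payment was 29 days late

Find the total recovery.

$86,996

Liquidated damages (equal amount): $28,560
Penalty days: min(29, 20) = 20
Waiting-time penalty: 20 × $490 = $9,800
Subtotal: $28,560 + $28,560 + $9,800 = $66,920
Attorney fees: 30% of $66,920 = $20,076
Total award: $66,920 + $20,076 = $86,996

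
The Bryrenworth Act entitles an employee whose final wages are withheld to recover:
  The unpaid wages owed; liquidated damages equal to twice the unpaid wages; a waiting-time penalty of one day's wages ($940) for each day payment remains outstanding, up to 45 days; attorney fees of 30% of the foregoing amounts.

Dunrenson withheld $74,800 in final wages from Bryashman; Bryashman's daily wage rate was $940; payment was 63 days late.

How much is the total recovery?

$346,710

Doubled: 2 × $74,800 = $149,600
Penalty days: min(63, 45) = 45
Waiting-time penalty: 45 × $940 = $42,300
Subtotal: $74,800 + $149,600 + $42,300 = $266,700
Attorney fees: 30% of $266,700 = $80,010
Total award: $266,700 + $80,010 = $346,710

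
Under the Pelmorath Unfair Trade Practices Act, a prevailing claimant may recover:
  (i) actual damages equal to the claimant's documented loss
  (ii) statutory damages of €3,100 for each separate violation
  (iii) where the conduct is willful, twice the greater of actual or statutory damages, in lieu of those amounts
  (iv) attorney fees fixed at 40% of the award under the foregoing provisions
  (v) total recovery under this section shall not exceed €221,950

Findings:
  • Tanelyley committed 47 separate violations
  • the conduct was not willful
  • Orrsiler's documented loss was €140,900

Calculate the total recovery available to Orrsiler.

€221,950

Statutory damages: 47 × €3,100 = €145,700
Conduct not willful: the in-lieu enhancement does not apply.
Actual plus statutory damages: €140,900 + €145,700 = €286,600
Attorney fees: 40% of €286,600 = €114,640
Total before cap: €286,600 + €114,640 = €401,240
Cap at €221,950: €401,240 exceeds the cap → €221,950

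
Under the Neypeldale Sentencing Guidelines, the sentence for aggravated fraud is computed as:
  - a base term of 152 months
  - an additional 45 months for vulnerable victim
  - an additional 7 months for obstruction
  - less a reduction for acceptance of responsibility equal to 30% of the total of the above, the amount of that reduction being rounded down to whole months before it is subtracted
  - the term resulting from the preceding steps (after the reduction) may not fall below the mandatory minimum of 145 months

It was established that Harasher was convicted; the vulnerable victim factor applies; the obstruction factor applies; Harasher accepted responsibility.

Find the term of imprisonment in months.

Vulnerable victim enhancement: +45 months
Obstruction enhancement: +7 months
Adjusted term: 152 months + 45 months + 7 months = 204 months
Acceptance of responsibility reduction: 30% of 204 months = 61 months (rounded down)
After reduction: 204 − 61 = 143 months
Minimum 145 months: 143 months is below the minimum → 145 months

145 months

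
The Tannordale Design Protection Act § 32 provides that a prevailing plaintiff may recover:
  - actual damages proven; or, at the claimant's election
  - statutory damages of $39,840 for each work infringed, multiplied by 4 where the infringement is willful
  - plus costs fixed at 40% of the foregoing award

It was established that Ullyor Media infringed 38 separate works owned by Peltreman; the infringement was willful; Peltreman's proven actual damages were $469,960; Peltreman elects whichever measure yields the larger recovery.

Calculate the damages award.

Award: $8,477,952

Statutory damages: 38 × $39,840 = $1,513,920
Multiplied by 4: 4 × $1,513,920 = $6,055,680
Greater of actual damages ($469,960) or enhanced statutory damages ($6,055,680): $6,055,680
Costs: 40% of $6,055,680 = $2,422,272
Award plus costs: $6,055,680 + $2,422,272 = $8,477,952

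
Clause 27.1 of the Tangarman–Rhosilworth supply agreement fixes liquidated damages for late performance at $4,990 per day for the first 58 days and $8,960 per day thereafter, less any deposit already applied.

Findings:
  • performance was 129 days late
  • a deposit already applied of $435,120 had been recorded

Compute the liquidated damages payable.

$490,460

First 58 days: 58 × $4,990 = $289,420
Remaining days: (129 − 58) × $8,960 = $636,160
Accrued per-day damages: $289,420 + $636,160 = $925,580
Less deposit already applied: $925,580 − $435,120 = $490,460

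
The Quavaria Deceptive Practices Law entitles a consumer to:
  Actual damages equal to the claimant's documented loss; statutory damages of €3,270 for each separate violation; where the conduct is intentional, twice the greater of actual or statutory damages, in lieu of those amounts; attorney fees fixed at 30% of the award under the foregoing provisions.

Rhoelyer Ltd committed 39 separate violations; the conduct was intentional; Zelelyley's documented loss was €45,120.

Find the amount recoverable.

Statutory damages: 39 × €3,270 = €127,530
Greater of actual damages (€45,120) or statutory damages (€127,530): €127,530
Doubled: 2 × €127,530 = €255,060
Attorney fees: 30% of €255,060 = €76,518
Total recovery: €255,060 + €76,518 = €331,578

Total recovery: €331,578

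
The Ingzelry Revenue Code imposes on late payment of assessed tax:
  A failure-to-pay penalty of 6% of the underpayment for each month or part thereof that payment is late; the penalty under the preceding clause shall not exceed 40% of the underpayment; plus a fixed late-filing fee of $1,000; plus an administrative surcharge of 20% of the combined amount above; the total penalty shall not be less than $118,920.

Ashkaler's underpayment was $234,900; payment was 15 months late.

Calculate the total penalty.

$118,920

Accrued rate: 6% × 15 = 90%, capped at 40% → 40%
Failure-to-pay penalty: 40% of $234,900 = $93,960
Penalty before surcharge: $93,960 + $1,000 = $94,960
Administrative surcharge: 20% of $94,960 = $18,992
Total penalty: $94,960 + $18,992 = $113,952
Minimum $118,920: $113,952 is below the minimum → $118,920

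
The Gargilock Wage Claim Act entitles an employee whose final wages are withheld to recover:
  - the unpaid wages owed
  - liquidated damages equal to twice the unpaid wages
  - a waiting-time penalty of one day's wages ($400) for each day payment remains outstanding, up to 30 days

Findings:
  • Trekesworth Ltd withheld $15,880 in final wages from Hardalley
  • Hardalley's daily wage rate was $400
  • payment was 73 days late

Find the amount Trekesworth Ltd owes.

$59,640

Doubled: 2 × $15,880 = $31,760
Penalty days: min(73, 30) = 30
Waiting-time penalty: 30 × $400 = $12,000
Total award: $15,880 + $31,760 + $12,000 = $59,640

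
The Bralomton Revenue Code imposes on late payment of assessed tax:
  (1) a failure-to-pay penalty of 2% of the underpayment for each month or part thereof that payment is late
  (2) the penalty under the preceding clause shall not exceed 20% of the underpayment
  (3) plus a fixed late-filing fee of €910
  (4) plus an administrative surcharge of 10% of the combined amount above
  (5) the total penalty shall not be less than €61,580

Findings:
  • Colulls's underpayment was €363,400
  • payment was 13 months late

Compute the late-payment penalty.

Accrued rate: 2% × 13 = 26%, capped at 20% → 20%
Failure-to-pay penalty: 20% of €363,400 = €72,680
Penalty before surcharge: €72,680 + €910 = €73,590
Administrative surcharge: 10% of €73,590 = €7,359
Total penalty: €73,590 + €7,359 = €80,949
Minimum €61,580: €80,949 meets the minimum, no increase.

Penalty: €80,949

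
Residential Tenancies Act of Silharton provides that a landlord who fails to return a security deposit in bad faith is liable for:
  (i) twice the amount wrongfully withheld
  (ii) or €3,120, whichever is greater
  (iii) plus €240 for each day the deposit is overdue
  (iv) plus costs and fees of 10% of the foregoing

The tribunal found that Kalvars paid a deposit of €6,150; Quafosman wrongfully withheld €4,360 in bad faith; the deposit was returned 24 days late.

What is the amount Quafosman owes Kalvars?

Doubled: 2 × €4,360 = €8,720
Minimum €3,120: €8,720 meets the minimum, no increase.
Late-return penalty: 24 × €240 = €5,760
Damages plus late penalty: €8,720 + €5,760 = €14,480
Costs and fees: 10% of €14,480 = €1,448
Total recovery: €14,480 + €1,448 = €15,928

Recovery: €15,928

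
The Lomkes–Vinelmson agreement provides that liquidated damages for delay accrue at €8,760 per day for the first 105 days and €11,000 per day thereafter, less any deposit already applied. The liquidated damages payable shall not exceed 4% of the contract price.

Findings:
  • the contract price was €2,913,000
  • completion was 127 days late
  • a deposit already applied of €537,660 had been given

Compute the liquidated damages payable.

€116,520

First 105 days: 105 × €8,760 = €919,800
Remaining days: (127 − 105) × €11,000 = €242,000
Accrued per-day damages: €919,800 + €242,000 = €1,161,800
Less deposit already applied: €1,161,800 − €537,660 = €624,140
Cap: 4% of €2,913,000 = €116,520
Cap at €116,520: €624,140 exceeds the cap → €116,520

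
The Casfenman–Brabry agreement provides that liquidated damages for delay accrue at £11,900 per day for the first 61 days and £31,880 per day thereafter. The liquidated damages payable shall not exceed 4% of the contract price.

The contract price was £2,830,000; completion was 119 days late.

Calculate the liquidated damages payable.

£113,200

First 61 days: 61 × £11,900 = £725,900
Remaining days: (119 − 61) × £31,880 = £1,849,040
Accrued per-day damages: £725,900 + £1,849,040 = £2,574,940
Cap: 4% of £2,830,000 = £113,200
Cap at £113,200: £2,574,940 exceeds the cap → £113,200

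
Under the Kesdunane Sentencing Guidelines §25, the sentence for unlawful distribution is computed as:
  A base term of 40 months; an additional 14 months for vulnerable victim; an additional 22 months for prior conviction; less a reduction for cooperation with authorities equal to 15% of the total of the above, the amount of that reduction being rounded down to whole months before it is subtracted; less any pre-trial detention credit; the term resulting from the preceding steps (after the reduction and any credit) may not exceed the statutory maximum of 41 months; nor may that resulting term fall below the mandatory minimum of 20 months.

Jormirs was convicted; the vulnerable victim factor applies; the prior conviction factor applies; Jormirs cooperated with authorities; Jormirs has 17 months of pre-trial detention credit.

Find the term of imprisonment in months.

41 months

Vulnerable victim enhancement: +14 months
Prior conviction enhancement: +22 months
Adjusted term: 40 months + 14 months + 22 months = 76 months
Cooperation with authorities reduction: 15% of 76 months = 11 months (rounded down)
After reduction: 76 − 11 = 65 months
Less pre-trial detention credit: 65 months − 17 months = 48 months
Cap at 41 months: 48 months exceeds the cap → 41 months
Minimum 20 months: 41 months meets the minimum, no increase.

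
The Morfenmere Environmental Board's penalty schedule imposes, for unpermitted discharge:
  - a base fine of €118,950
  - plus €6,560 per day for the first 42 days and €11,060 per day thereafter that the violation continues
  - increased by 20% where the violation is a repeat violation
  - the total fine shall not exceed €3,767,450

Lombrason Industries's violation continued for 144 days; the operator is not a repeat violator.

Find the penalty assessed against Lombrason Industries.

First 42 days: 42 × €6,560 = €275,520
Remaining days: (144 − 42) × €11,060 = €1,128,120
Per-day component: €275,520 + €1,128,120 = €1,403,640
Base plus per-day: €118,950 + €1,403,640 = €1,522,590
The operator is not a repeat violator: no 20% increase.
Cap at €3,767,450: €1,522,590 is within the cap, no reduction.

€1,522,590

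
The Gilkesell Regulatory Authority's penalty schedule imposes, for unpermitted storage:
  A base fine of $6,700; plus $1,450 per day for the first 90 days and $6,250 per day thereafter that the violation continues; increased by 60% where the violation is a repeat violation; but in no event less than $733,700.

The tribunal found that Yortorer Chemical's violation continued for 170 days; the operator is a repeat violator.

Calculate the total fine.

First 90 days: 90 × $1,450 = $130,500
Remaining days: (170 − 90) × $6,250 = $500,000
Per-day component: $130,500 + $500,000 = $630,500
Base plus per-day: $6,700 + $630,500 = $637,200
Enhancement: 60% of $637,200 = $382,320
Enhanced fine: $637,200 + $382,320 = $1,019,520
Minimum $733,700: $1,019,520 meets the minimum, no increase.

$1,019,520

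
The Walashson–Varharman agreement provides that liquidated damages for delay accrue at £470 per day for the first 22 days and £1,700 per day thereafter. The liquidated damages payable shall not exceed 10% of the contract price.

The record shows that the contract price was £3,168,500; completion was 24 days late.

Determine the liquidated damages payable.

First 22 days: 22 × £470 = £10,340
Remaining days: (24 − 22) × £1,700 = £3,400
Accrued per-day damages: £10,340 + £3,400 = £13,740
Cap: 10% of £3,168,500 = £316,850
Cap at £316,850: £13,740 is within the cap, no reduction.

£13,740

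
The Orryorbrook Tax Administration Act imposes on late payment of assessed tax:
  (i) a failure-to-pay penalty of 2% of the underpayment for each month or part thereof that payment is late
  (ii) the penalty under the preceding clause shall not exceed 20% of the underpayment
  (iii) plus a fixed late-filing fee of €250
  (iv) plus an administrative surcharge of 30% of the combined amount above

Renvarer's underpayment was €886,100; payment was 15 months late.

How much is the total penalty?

€230,711

Accrued rate: 2% × 15 = 30%, capped at 20% → 20%
Failure-to-pay penalty: 20% of €886,100 = €177,220
Penalty before surcharge: €177,220 + €250 = €177,470
Administrative surcharge: 30% of €177,470 = €53,241
Total penalty: €177,470 + €53,241 = €230,711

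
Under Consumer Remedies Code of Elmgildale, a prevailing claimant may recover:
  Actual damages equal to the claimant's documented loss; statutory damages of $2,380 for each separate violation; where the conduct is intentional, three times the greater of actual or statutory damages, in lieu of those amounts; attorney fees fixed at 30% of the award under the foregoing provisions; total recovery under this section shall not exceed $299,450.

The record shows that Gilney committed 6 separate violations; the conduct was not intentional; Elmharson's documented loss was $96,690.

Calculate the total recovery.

Statutory damages: 6 × $2,380 = $14,280
Conduct not intentional: the in-lieu enhancement does not apply.
Actual plus statutory damages: $96,690 + $14,280 = $110,970
Attorney fees: 30% of $110,970 = $33,291
Total before cap: $110,970 + $33,291 = $144,261
Cap at $299,450: $144,261 is within the cap, no reduction.

$144,261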